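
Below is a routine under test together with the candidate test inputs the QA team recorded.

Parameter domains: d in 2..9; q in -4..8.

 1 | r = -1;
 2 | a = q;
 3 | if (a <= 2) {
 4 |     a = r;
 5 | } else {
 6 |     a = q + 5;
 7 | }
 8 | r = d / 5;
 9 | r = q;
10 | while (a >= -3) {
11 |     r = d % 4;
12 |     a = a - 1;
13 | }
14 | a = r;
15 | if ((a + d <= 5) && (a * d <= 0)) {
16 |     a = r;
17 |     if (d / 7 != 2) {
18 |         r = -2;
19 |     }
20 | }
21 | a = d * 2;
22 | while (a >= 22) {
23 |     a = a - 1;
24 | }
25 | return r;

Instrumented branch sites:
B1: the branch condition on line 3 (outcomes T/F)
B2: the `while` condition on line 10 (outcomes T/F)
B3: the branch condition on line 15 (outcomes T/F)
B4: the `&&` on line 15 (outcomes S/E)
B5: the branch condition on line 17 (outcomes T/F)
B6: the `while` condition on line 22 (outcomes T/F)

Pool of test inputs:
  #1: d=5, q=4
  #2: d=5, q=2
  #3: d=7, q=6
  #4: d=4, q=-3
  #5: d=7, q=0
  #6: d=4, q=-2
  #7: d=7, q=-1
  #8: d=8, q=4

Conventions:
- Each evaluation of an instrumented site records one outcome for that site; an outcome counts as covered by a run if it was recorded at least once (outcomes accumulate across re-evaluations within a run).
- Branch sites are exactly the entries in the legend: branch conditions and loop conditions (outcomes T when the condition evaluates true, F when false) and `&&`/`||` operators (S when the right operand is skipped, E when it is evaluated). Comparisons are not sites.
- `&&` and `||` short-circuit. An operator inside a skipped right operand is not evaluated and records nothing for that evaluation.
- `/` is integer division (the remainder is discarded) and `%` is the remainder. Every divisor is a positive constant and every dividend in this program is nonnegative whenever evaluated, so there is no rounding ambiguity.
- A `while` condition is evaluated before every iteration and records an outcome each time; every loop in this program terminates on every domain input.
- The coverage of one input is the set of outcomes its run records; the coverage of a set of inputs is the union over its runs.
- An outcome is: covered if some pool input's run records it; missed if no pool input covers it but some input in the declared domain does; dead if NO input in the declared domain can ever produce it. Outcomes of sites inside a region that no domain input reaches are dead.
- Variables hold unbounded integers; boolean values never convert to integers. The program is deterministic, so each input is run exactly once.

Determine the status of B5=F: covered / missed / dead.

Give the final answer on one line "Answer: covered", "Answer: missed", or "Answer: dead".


no pool input records B5=F
checking all 104 inputs in the declared domain: B5=F is never recorded -> dead
Answer: dead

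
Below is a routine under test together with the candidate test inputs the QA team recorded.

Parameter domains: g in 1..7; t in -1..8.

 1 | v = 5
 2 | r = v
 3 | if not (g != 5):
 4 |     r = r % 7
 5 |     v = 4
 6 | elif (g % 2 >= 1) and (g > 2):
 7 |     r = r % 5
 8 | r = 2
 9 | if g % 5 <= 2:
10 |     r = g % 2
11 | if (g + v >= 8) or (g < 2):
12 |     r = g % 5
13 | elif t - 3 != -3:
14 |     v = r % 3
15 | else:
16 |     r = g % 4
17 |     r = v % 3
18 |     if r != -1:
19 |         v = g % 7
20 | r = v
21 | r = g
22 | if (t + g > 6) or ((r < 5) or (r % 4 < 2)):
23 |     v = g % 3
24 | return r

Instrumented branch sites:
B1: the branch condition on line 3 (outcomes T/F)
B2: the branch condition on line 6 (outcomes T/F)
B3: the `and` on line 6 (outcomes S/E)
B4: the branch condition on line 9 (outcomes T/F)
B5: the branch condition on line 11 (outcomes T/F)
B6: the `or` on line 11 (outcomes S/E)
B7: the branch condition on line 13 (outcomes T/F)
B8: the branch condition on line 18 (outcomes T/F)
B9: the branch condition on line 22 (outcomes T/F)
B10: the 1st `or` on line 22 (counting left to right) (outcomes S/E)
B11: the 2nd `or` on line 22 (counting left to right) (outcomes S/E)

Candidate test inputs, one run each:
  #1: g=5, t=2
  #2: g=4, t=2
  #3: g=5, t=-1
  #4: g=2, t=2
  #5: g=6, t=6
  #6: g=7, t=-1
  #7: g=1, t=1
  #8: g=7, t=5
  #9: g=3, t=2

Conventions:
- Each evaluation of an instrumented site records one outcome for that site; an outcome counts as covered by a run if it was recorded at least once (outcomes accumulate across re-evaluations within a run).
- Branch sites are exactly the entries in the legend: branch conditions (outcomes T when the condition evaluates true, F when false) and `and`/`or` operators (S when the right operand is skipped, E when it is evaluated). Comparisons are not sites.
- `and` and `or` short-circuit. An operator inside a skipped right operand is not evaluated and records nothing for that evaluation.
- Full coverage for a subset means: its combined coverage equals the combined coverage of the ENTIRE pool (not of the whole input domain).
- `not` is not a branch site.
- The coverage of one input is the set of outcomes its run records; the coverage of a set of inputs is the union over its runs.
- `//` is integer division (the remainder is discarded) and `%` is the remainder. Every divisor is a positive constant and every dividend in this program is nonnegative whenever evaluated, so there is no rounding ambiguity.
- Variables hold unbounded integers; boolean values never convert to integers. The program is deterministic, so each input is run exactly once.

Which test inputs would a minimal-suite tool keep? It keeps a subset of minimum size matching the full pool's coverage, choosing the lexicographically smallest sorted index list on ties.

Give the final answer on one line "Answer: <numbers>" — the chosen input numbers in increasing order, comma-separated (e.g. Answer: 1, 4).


input #1, g=5, t=2: events B1->T, B4->T, B6->S, B5->T, B10->S, B9->T; outcomes B1=T, B4=T, B5=T, B6=S, B9=T, B10=S
input #2, g=4, t=2: events B1->F, B3->S, B2->F, B4->F, B6->S, B5->T, B10->E, B11->S, B9->T; outcomes B1=F, B2=F, B3=S, B4=F, B5=T, B6=S, B9=T, B10=E, B11=S
input #3, g=5, t=-1: events B1->T, B4->T, B6->S, B5->T, B10->E, B11->E, B9->T; outcomes B1=T, B4=T, B5=T, B6=S, B9=T, B10=E, B11=E
input #4, g=2, t=2: events B1->F, B3->S, B2->F, B4->T, B6->E, B5->F, B7->T, B10->E, B11->S, B9->T; outcomes B1=F, B2=F, B3=S, B4=T, B5=F, B6=E, B7=T, B9=T, B10=E, B11=S
input #5, g=6, t=6: events B1->F, B3->S, B2->F, B4->T, B6->S, B5->T, B10->S, B9->T; outcomes B1=F, B2=F, B3=S, B4=T, B5=T, B6=S, B9=T, B10=S
input #6, g=7, t=-1: events B1->F, B3->E, B2->T, B4->T, B6->S, B5->T, B10->E, B11->E, B9->F; outcomes B1=F, B2=T, B3=E, B4=T, B5=T, B6=S, B9=F, B10=E, B11=E
input #7, g=1, t=1: events B1->F, B3->E, B2->F, B4->T, B6->E, B5->T, B10->E, B11->S, B9->T; outcomes B1=F, B2=F, B3=E, B4=T, B5=T, B6=E, B9=T, B10=E, B11=S
input #8, g=7, t=5: events B1->F, B3->E, B2->T, B4->T, B6->S, B5->T, B10->S, B9->T; outcomes B1=F, B2=T, B3=E, B4=T, B5=T, B6=S, B9=T, B10=S
input #9, g=3, t=2: events B1->F, B3->E, B2->T, B4->F, B6->S, B5->T, B10->E, B11->S, B9->T; outcomes B1=F, B2=T, B3=E, B4=F, B5=T, B6=S, B9=T, B10=E, B11=S
together the pool reaches 19 outcomes: B1=T, B1=F, B2=T, B2=F, B3=S, B3=E, B4=T, B4=F, B5=T, B5=F, B6=S, B6=E, B7=T, B9=T, B9=F, B10=S, B10=E, B11=S, B11=E
every size-1 subset falls short of the 19 outcomes (best: 10/19)
every size-2 subset falls short of the 19 outcomes (best: 16/19)
every size-3 subset falls short of the 19 outcomes (best: 18/19)
inputs {1, 2, 4, 6} (size 4) cover everything; no size-4 subset with a lexicographically smaller index list covers all 19
Answer: 1, 2, 4, 6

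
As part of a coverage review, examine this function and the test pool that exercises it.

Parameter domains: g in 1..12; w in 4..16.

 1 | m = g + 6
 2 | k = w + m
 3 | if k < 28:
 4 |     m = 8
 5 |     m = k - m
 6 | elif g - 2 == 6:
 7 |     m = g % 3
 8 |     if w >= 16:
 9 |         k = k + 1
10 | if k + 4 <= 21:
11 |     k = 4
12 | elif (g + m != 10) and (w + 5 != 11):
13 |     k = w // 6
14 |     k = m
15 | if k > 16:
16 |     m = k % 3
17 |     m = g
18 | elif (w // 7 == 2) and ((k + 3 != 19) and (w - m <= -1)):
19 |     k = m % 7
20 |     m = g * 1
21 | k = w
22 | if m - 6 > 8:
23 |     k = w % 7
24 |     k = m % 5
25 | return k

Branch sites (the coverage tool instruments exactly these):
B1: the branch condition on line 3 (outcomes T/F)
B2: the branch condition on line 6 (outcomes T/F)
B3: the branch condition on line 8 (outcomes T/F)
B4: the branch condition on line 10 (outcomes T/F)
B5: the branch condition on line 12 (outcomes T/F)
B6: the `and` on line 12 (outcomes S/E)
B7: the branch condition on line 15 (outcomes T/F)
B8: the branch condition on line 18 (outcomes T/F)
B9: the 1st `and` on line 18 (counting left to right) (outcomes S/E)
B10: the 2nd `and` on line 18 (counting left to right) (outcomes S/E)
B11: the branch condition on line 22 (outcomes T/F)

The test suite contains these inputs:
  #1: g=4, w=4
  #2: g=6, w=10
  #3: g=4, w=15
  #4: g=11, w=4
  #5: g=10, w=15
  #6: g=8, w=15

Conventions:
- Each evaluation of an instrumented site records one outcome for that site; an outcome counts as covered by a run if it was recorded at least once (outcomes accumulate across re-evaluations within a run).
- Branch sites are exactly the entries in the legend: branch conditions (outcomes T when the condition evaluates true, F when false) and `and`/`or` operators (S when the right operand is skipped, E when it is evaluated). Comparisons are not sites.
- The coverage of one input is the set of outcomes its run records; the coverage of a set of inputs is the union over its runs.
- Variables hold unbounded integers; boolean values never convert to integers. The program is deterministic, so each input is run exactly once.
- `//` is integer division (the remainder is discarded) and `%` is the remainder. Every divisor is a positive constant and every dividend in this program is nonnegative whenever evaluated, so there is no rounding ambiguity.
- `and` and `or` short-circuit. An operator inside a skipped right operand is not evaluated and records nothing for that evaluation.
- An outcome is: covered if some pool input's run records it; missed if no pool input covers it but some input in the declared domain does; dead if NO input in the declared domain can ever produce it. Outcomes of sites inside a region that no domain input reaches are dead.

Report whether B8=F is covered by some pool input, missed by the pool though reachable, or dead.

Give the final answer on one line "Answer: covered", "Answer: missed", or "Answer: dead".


B8=F is recorded by pool input(s) 1, 2, 4, 5 -> covered
Answer: covered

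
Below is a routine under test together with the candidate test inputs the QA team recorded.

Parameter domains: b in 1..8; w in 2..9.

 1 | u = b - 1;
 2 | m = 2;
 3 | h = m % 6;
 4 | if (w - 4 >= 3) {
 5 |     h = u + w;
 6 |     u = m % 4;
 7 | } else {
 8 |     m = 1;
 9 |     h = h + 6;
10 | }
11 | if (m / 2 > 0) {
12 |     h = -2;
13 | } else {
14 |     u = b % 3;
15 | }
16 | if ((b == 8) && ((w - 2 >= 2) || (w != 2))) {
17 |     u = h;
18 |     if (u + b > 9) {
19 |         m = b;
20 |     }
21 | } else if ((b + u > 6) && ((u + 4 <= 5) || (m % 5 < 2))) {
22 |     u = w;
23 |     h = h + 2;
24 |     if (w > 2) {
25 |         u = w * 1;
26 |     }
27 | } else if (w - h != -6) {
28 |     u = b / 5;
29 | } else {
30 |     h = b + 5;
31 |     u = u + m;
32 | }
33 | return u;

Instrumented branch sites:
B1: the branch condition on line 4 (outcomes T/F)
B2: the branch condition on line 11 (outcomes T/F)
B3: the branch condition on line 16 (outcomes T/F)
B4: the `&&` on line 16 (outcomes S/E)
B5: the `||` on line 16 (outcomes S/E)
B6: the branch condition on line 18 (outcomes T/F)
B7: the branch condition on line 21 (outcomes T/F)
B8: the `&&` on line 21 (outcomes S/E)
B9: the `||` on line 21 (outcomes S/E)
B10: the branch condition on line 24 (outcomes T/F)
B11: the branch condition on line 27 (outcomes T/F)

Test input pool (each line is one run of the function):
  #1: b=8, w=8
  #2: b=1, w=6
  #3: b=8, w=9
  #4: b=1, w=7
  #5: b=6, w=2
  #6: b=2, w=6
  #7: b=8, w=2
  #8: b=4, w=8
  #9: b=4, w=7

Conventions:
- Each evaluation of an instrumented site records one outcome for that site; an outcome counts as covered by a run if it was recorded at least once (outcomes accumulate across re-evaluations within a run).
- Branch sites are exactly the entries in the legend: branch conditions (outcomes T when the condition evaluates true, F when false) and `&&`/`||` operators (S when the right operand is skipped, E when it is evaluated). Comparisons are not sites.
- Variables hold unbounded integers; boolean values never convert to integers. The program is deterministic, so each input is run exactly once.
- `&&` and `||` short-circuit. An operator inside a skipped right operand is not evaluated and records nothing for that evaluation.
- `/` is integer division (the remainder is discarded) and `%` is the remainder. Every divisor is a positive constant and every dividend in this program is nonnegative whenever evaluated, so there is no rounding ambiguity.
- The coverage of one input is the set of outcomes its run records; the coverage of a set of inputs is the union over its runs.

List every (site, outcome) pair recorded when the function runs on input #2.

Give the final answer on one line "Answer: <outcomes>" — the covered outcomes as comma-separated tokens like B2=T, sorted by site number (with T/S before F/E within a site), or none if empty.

Event log for input #2 (b=1, w=6):
  B1->F, B2->F, B4->S, B3->F, B8->S, B7->F, B11->T
as a set, this run covers: B1=F, B2=F, B3=F, B4=S, B7=F, B8=S, B11=T

Answer: B1=F, B2=F, B3=F, B4=S, B7=F, B8=S, B11=T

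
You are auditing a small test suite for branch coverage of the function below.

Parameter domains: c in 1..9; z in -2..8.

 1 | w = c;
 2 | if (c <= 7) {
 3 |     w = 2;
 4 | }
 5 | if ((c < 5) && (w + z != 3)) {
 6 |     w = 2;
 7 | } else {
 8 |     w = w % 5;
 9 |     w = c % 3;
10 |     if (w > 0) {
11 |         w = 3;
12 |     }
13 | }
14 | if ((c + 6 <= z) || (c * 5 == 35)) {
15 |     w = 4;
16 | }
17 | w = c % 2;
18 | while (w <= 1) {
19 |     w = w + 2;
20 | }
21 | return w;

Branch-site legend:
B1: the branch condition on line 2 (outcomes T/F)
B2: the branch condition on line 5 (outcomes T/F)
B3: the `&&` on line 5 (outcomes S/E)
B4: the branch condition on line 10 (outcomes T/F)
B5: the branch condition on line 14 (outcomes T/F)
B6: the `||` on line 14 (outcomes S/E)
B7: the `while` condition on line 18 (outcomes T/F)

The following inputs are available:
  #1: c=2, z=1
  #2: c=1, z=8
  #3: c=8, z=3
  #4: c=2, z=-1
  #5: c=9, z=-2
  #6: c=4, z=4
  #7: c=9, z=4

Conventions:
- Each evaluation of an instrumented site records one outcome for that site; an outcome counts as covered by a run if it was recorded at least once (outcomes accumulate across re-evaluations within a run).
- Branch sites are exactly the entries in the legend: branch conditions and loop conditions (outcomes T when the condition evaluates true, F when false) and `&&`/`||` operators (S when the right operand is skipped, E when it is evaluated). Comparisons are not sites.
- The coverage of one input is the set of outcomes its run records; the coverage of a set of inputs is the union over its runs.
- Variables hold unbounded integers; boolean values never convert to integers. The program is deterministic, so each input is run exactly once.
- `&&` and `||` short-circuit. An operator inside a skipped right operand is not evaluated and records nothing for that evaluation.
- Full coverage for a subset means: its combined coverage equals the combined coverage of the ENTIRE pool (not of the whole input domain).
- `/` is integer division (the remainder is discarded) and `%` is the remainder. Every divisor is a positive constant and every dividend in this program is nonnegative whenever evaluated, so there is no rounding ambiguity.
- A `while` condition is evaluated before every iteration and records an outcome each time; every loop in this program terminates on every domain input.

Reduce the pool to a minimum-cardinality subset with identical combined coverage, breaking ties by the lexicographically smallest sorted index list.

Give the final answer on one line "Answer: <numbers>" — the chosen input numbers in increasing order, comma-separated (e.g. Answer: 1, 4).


run #1 (c=2, z=1) records B1=T, B2=F, B3=E, B4=T, B5=F, B6=E, B7=T, B7=F
run #2 (c=1, z=8) records B1=T, B2=T, B3=E, B5=T, B6=S, B7=T, B7=F
run #3 (c=8, z=3) records B1=F, B2=F, B3=S, B4=T, B5=F, B6=E, B7=T, B7=F
run #4 (c=2, z=-1) records B1=T, B2=T, B3=E, B5=F, B6=E, B7=T, B7=F
run #5 (c=9, z=-2) records B1=F, B2=F, B3=S, B4=F, B5=F, B6=E, B7=T, B7=F
run #6 (c=4, z=4) records B1=T, B2=T, B3=E, B5=F, B6=E, B7=T, B7=F
run #7 (c=9, z=4) records B1=F, B2=F, B3=S, B4=F, B5=F, B6=E, B7=T, B7=F
the full pool covers 14 outcomes: B1=T, B1=F, B2=T, B2=F, B3=S, B3=E, B4=T, B4=F, B5=T, B5=F, B6=S, B6=E, B7=T, B7=F
no size-1 subset reaches all 14 outcomes (best union: 8/14)
no size-2 subset reaches all 14 outcomes (best union: 13/14)
the canonical winner is {1, 2, 5}: size 3, full 14-outcome coverage, earliest index list among size-3 covers
Answer: 1, 2, 5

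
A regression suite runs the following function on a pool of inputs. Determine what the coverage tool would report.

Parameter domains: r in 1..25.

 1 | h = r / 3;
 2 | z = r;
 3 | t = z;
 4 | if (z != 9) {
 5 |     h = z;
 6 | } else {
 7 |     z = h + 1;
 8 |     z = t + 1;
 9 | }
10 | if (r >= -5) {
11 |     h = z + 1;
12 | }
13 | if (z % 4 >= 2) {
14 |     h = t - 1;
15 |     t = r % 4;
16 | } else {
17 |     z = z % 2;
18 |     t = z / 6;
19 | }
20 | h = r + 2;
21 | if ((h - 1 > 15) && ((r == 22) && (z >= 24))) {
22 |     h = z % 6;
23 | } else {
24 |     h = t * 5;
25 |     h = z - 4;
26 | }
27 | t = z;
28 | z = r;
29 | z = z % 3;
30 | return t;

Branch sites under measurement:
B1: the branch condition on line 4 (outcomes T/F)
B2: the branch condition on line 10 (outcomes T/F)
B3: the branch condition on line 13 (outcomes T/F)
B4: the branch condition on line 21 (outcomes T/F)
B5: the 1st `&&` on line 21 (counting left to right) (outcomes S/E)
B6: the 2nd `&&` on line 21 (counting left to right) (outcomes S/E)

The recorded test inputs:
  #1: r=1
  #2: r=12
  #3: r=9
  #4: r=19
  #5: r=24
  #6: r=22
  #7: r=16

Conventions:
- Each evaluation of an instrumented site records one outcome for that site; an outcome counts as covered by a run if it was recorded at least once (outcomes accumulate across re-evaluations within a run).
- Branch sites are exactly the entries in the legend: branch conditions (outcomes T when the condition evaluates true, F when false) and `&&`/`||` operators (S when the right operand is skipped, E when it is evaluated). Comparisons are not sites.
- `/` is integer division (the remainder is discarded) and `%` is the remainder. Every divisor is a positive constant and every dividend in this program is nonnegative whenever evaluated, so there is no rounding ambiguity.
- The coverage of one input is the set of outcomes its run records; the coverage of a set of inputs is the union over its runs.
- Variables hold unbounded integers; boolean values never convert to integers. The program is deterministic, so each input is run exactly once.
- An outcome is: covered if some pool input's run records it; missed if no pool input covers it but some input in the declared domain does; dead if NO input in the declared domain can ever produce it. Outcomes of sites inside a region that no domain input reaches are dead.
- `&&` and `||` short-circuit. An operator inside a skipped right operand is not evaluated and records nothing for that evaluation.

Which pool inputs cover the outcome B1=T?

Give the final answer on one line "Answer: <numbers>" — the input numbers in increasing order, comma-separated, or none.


input #1 (r=1): produces B1=T
input #2 (r=12): produces B1=T
input #3 (r=9): does not produce B1=T
input #4 (r=19): produces B1=T
input #5 (r=24): produces B1=T
input #6 (r=22): produces B1=T
input #7 (r=16): produces B1=T
Answer: 1, 2, 4, 5, 6, 7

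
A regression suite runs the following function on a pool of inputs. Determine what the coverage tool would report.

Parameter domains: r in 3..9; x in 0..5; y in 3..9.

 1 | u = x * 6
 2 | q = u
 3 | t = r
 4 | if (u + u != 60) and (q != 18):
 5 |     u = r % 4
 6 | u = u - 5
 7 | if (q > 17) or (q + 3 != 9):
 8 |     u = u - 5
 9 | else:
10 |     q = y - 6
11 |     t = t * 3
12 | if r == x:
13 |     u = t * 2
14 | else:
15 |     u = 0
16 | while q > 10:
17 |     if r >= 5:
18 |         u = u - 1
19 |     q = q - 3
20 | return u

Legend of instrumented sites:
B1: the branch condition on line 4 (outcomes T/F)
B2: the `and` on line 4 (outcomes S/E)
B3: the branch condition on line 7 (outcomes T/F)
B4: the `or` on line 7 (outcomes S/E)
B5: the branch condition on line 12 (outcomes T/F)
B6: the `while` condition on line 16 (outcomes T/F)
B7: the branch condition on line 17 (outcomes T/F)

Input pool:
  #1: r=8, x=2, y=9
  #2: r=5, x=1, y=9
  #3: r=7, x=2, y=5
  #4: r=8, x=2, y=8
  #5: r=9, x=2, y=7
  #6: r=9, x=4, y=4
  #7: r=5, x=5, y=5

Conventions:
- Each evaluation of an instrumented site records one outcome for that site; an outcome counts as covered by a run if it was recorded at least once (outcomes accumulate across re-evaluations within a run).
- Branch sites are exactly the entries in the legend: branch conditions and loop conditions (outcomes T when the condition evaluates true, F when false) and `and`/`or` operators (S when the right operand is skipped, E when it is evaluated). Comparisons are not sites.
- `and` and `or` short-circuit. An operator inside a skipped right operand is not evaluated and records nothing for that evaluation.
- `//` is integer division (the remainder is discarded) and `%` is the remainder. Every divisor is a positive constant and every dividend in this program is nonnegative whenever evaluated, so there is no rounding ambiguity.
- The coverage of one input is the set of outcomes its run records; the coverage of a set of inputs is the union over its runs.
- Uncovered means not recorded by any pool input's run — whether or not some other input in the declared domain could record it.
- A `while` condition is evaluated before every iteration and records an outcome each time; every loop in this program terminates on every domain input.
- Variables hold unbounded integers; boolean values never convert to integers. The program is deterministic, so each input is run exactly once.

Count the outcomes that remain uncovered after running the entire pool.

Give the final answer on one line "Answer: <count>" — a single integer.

run #1 (r=8, x=2, y=9) runs B2->E, B1->T, B4->E, B3->T, B5->F, B6->T, B7->T, B6->F; records B1=T, B2=E, B3=T, B4=E, B5=F, B6=T, B6=F, B7=T
run #2 (r=5, x=1, y=9) runs B2->E, B1->T, B4->E, B3->F, B5->F, B6->F; records B1=T, B2=E, B3=F, B4=E, B5=F, B6=F
run #3 (r=7, x=2, y=5) runs B2->E, B1->T, B4->E, B3->T, B5->F, B6->T, B7->T, B6->F; records B1=T, B2=E, B3=T, B4=E, B5=F, B6=T, B6=F, B7=T
run #4 (r=8, x=2, y=8) runs B2->E, B1->T, B4->E, B3->T, B5->F, B6->T, B7->T, B6->F; records B1=T, B2=E, B3=T, B4=E, B5=F, B6=T, B6=F, B7=T
run #5 (r=9, x=2, y=7) runs B2->E, B1->T, B4->E, B3->T, B5->F, B6->T, B7->T, B6->F; records B1=T, B2=E, B3=T, B4=E, B5=F, B6=T, B6=F, B7=T
run #6 (r=9, x=4, y=4) runs B2->E, B1->T, B4->S, B3->T, B5->F, B6->T, B7->T, B6->T, B7->T, B6->T, B7->T, B6->T, B7->T, B6->T, ...; records B1=T, B2=E, B3=T, B4=S, B5=F, B6=T, B6=F, B7=T
run #7 (r=5, x=5, y=5) runs B2->S, B1->F, B4->S, B3->T, B5->T, B6->T, B7->T, B6->T, B7->T, B6->T, B7->T, B6->T, B7->T, B6->T, ...; records B1=F, B2=S, B3=T, B4=S, B5=T, B6=T, B6=F, B7=T
union over the pool: B1=T, B1=F, B2=S, B2=E, B3=T, B3=F, B4=S, B4=E, B5=T, B5=F, B6=T, B6=F, B7=T
uncovered (1 of 14): B7=F

Answer: 1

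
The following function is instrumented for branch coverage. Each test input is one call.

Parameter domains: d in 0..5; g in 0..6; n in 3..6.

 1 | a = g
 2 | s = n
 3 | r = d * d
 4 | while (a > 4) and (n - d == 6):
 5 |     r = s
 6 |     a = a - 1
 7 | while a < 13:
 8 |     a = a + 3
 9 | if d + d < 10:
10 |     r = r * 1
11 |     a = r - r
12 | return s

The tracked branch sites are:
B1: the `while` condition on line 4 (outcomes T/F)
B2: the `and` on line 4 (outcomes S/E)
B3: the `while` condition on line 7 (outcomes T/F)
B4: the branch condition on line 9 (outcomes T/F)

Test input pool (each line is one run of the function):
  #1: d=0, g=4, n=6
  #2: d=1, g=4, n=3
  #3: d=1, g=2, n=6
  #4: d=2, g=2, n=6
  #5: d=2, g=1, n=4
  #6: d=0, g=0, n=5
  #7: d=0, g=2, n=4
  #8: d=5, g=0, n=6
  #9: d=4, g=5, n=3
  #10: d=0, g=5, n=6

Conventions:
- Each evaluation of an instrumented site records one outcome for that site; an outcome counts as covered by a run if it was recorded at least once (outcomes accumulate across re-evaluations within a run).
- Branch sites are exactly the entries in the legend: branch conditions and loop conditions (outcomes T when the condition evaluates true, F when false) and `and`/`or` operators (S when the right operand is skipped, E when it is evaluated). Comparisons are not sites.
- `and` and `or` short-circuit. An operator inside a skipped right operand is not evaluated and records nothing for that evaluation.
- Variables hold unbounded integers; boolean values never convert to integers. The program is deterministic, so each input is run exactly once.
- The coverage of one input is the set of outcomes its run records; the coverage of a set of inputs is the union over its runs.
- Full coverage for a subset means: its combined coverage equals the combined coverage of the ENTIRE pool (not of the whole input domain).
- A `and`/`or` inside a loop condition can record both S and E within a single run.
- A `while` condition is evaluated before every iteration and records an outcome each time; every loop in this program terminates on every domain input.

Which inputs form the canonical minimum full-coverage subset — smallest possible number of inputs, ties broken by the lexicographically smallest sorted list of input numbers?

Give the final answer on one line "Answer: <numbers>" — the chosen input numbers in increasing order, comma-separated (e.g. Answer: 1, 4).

#1 (d=0, g=4, n=6) -> B2->S, B1->F, B3->T, B3->T, B3->T, B3->F, B4->T; covered: B1=F, B2=S, B3=T, B3=F, B4=T
#2 (d=1, g=4, n=3) -> B2->S, B1->F, B3->T, B3->T, B3->T, B3->F, B4->T; covered: B1=F, B2=S, B3=T, B3=F, B4=T
#3 (d=1, g=2, n=6) -> B2->S, B1->F, B3->T, B3->T, B3->T, B3->T, B3->F, B4->T; covered: B1=F, B2=S, B3=T, B3=F, B4=T
#4 (d=2, g=2, n=6) -> B2->S, B1->F, B3->T, B3->T, B3->T, B3->T, B3->F, B4->T; covered: B1=F, B2=S, B3=T, B3=F, B4=T
#5 (d=2, g=1, n=4) -> B2->S, B1->F, B3->T, B3->T, B3->T, B3->T, B3->F, B4->T; covered: B1=F, B2=S, B3=T, B3=F, B4=T
#6 (d=0, g=0, n=5) -> B2->S, B1->F, B3->T, B3->T, B3->T, B3->T, B3->T, B3->F, B4->T; covered: B1=F, B2=S, B3=T, B3=F, B4=T
#7 (d=0, g=2, n=4) -> B2->S, B1->F, B3->T, B3->T, B3->T, B3->T, B3->F, B4->T; covered: B1=F, B2=S, B3=T, B3=F, B4=T
#8 (d=5, g=0, n=6) -> B2->S, B1->F, B3->T, B3->T, B3->T, B3->T, B3->T, B3->F, B4->F; covered: B1=F, B2=S, B3=T, B3=F, B4=F
#9 (d=4, g=5, n=3) -> B2->E, B1->F, B3->T, B3->T, B3->T, B3->F, B4->T; covered: B1=F, B2=E, B3=T, B3=F, B4=T
#10 (d=0, g=5, n=6) -> B2->E, B1->T, B2->S, B1->F, B3->T, B3->T, B3->T, B3->F, B4->T; covered: B1=T, B1=F, B2=S, B2=E, B3=T, B3=F, B4=T
together the pool reaches 8 outcomes: B1=T, B1=F, B2=S, B2=E, B3=T, B3=F, B4=T, B4=F
size 1 is not enough: best union over all size-1 subsets is 7/8
inputs {8, 10} (size 2) cover everything; no size-2 subset with a lexicographically smaller index list covers all 8

Answer: 8, 10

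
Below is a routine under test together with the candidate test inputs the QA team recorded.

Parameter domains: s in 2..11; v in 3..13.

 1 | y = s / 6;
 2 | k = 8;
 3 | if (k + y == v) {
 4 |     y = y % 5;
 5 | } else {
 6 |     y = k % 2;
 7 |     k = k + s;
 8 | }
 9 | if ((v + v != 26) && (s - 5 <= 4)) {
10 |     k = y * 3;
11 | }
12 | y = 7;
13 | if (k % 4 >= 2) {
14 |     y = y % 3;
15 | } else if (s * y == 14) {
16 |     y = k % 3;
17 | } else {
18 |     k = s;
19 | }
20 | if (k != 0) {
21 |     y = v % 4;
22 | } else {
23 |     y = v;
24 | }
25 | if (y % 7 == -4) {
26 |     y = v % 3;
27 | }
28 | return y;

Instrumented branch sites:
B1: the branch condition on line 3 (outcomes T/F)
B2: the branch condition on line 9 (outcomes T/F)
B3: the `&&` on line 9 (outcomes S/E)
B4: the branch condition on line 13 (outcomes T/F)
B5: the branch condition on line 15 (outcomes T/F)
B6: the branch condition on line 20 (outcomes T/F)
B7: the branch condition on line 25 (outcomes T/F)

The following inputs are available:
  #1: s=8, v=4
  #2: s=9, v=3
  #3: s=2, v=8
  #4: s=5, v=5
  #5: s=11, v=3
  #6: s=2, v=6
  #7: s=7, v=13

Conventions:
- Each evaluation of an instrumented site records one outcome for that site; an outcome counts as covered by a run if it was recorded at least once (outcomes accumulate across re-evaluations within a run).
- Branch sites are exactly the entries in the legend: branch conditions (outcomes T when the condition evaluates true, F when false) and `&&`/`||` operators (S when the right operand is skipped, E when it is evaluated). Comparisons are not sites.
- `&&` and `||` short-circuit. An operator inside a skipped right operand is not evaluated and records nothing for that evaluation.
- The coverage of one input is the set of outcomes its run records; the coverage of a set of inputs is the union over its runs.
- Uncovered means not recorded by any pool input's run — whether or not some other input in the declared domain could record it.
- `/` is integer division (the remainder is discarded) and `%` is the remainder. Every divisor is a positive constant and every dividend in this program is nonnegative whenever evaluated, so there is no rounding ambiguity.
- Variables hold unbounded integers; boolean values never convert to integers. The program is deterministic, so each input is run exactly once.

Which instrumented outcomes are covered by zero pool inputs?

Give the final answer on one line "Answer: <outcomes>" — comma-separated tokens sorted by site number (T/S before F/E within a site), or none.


#1 (s=8, v=4) -> B1->F, B3->E, B2->T, B4->F, B5->F, B6->T, B7->F; covered: B1=F, B2=T, B3=E, B4=F, B5=F, B6=T, B7=F
#2 (s=9, v=3) -> B1->F, B3->E, B2->T, B4->F, B5->F, B6->T, B7->F; covered: B1=F, B2=T, B3=E, B4=F, B5=F, B6=T, B7=F
#3 (s=2, v=8) -> B1->T, B3->E, B2->T, B4->F, B5->T, B6->F, B7->F; covered: B1=T, B2=T, B3=E, B4=F, B5=T, B6=F, B7=F
#4 (s=5, v=5) -> B1->F, B3->E, B2->T, B4->F, B5->F, B6->T, B7->F; covered: B1=F, B2=T, B3=E, B4=F, B5=F, B6=T, B7=F
#5 (s=11, v=3) -> B1->F, B3->E, B2->F, B4->T, B6->T, B7->F; covered: B1=F, B2=F, B3=E, B4=T, B6=T, B7=F
#6 (s=2, v=6) -> B1->F, B3->E, B2->T, B4->F, B5->T, B6->F, B7->F; covered: B1=F, B2=T, B3=E, B4=F, B5=T, B6=F, B7=F
#7 (s=7, v=13) -> B1->F, B3->S, B2->F, B4->T, B6->T, B7->F; covered: B1=F, B2=F, B3=S, B4=T, B6=T, B7=F
union over the pool: B1=T, B1=F, B2=T, B2=F, B3=S, B3=E, B4=T, B4=F, B5=T, B5=F, B6=T, B6=F, B7=F
uncovered (1 of 14): B7=T
Answer: B7=T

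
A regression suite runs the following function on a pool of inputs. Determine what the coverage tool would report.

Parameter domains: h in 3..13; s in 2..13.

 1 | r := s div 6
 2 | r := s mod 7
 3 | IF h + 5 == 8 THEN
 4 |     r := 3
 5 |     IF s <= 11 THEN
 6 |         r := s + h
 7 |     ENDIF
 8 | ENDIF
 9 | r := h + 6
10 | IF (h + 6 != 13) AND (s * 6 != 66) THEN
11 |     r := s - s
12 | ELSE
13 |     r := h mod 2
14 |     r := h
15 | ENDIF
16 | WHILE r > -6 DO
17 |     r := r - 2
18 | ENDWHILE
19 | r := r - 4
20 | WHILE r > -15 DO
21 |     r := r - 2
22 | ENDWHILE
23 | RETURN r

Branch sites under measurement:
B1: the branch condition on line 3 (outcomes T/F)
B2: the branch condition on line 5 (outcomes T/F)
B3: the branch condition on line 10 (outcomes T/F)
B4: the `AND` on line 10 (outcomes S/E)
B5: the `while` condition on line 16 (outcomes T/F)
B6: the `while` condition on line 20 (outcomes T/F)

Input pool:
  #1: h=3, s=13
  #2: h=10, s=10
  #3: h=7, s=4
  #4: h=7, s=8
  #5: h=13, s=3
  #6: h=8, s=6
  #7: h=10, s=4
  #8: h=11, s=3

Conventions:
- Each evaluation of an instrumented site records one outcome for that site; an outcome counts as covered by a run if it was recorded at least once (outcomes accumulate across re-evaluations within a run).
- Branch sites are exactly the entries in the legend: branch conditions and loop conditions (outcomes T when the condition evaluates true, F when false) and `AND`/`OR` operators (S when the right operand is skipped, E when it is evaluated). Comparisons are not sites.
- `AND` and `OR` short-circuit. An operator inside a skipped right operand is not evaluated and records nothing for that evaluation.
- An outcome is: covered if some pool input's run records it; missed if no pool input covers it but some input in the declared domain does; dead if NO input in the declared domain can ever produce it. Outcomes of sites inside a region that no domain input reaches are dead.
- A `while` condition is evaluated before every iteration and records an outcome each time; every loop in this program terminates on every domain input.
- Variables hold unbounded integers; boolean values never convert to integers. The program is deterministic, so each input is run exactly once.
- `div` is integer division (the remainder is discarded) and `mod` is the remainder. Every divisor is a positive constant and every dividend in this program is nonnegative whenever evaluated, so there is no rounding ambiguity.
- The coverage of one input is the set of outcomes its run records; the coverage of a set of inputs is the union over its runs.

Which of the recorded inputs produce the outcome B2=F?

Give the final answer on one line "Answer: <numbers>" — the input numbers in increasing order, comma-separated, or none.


input #1 (h=3, s=13): hits B2=F
input #2 (h=10, s=10): never hits B2=F
input #3 (h=7, s=4): never hits B2=F
input #4 (h=7, s=8): never hits B2=F
input #5 (h=13, s=3): never hits B2=F
input #6 (h=8, s=6): never hits B2=F
input #7 (h=10, s=4): never hits B2=F
input #8 (h=11, s=3): never hits B2=F
Answer: 1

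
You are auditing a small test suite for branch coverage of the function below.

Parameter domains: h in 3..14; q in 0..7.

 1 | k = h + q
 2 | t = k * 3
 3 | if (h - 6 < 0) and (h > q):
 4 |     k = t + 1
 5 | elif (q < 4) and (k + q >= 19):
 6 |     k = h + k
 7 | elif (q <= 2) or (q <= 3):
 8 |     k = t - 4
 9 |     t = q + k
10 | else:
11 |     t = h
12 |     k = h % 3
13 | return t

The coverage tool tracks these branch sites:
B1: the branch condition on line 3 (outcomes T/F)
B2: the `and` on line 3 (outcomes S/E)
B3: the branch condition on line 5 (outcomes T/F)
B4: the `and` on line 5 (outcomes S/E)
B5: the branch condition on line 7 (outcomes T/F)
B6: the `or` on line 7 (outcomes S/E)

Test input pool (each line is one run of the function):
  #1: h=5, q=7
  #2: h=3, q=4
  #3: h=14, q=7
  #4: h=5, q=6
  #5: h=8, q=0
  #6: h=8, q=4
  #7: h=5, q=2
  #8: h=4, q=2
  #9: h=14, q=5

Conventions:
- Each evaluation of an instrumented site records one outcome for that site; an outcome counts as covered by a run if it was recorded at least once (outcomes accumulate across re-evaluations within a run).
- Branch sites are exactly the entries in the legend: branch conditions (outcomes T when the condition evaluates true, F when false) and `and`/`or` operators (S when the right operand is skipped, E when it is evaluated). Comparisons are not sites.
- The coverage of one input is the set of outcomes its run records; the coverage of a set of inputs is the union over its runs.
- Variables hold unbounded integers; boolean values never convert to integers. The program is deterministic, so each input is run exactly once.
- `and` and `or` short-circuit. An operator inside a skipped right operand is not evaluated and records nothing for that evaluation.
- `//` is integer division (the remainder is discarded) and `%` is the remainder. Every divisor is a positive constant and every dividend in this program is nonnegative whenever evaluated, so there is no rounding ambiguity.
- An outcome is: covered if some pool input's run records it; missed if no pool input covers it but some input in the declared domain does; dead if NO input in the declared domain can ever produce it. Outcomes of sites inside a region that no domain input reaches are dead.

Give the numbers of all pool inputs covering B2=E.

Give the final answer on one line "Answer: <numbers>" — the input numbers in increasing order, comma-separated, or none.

input #1 (h=5, q=7): covers B2=E
input #2 (h=3, q=4): covers B2=E
input #3 (h=14, q=7): misses B2=E
input #4 (h=5, q=6): covers B2=E
input #5 (h=8, q=0): misses B2=E
input #6 (h=8, q=4): misses B2=E
input #7 (h=5, q=2): covers B2=E
input #8 (h=4, q=2): covers B2=E
input #9 (h=14, q=5): misses B2=E

Answer: 1, 2, 4, 7, 8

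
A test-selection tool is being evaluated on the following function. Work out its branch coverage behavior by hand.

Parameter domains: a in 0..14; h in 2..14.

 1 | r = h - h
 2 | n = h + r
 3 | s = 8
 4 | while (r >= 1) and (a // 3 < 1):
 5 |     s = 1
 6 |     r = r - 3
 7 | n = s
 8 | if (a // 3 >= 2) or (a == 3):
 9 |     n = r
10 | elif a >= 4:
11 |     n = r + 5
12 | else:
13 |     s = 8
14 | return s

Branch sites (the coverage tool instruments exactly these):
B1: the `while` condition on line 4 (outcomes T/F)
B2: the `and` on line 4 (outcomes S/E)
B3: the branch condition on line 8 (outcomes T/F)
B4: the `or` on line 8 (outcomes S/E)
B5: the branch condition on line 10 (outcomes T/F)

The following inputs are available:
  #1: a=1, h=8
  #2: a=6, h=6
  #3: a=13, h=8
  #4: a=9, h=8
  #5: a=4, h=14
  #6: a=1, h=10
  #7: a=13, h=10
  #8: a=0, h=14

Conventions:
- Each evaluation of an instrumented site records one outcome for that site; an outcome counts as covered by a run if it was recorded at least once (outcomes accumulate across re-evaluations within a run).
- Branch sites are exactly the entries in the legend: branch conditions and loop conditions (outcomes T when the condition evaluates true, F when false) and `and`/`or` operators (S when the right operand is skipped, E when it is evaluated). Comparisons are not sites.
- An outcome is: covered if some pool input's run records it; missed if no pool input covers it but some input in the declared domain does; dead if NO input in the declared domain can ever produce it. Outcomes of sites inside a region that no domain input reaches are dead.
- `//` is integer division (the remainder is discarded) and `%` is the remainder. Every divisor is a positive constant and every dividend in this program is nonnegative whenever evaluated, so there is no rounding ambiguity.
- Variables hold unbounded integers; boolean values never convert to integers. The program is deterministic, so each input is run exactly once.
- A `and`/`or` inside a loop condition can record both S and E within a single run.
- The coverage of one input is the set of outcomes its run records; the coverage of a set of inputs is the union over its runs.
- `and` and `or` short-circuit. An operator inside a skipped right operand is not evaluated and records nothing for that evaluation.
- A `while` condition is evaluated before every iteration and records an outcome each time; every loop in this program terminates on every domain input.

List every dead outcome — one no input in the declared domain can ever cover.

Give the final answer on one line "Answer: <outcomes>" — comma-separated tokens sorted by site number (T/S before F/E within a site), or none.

checking every outcome against all 195 domain inputs:
  B1=T: unreachable across the whole domain -> dead
  B2=E: unreachable across the whole domain -> dead
  reachable outcomes have witnesses, e.g. B1=F (e.g. a=0, h=2), B2=S (e.g. a=0, h=2), B3=T (e.g. a=3, h=2), B3=F (e.g. a=0, h=2)

Answer: B1=T, B2=E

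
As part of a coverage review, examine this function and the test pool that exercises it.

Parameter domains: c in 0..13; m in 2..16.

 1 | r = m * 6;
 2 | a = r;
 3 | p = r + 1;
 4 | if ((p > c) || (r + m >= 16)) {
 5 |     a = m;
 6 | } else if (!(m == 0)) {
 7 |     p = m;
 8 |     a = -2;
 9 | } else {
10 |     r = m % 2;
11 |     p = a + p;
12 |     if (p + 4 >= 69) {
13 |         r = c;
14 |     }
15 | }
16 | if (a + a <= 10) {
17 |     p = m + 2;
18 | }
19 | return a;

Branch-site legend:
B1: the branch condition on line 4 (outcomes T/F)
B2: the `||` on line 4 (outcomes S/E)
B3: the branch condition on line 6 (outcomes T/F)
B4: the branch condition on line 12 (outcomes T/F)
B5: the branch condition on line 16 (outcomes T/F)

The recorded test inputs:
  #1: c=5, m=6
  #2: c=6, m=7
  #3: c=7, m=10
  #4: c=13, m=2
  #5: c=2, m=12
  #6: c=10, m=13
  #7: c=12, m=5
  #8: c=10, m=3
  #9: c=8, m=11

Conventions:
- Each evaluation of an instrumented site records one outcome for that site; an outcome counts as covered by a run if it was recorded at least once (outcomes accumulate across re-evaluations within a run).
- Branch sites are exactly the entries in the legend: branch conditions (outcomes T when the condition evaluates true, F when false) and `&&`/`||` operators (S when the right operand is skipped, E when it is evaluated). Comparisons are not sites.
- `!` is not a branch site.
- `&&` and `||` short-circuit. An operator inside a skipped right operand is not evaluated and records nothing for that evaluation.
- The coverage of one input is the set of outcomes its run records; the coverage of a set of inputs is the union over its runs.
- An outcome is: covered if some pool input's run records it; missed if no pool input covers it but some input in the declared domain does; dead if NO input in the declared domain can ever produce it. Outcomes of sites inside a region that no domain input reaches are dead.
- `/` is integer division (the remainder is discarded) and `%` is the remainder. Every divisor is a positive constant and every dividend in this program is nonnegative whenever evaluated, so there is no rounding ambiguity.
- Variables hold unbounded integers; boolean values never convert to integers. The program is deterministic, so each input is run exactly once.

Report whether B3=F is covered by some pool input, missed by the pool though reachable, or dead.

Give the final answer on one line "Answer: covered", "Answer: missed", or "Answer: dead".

no pool input records B3=F
checking all 210 inputs in the declared domain: B3=F is never recorded -> dead

Answer: dead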